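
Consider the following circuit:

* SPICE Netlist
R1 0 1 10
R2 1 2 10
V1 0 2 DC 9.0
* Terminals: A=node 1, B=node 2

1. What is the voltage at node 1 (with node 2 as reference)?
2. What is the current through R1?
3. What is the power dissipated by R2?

Nodal analysis, taking node 2 as the 0 V reference.
Source V1 fixes V_0 = 9 V.
KCL at each unknown node (sum of currents leaving = 0; resistances in Ω):
  Node 1: (V_1 - 9)/10 + (V_1 - 0)/10 = 0
Collecting terms: 0.2 × V_1 = 0.9  =>  V_1 = 4.5 V
Part 1:
  Read off the nodal solution: V_1 = 4.5 V
Part 2:
  I_R1 = (V_0 - V_1)/R1 = (9 - 4.5)/10 = 0.45 A
  Magnitude: I_R1 = 0.45 A
Part 3:
  I_R2 = (V_1 - V_2)/R2 = (4.5 - 0)/10 = 0.45 A
  P_R2 = I_R2² × R2 = (0.45)² × 10 = 2.025 W

Final answers:
1. V_1 = 4.5 V
2. I_R1 = 0.45 A
3. P_R2 = 2.025 W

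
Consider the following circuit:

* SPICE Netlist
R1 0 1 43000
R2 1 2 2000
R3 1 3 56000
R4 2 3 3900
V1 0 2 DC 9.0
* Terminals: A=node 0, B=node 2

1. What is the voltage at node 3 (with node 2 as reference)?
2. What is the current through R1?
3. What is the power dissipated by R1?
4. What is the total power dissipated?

Nodal analysis, taking node 2 as the 0 V reference.
Source V1 fixes V_0 = 9 V.
KCL at each unknown node (sum of currents leaving = 0; resistances in Ω):
  Node 1: (V_1 - 9)/43000 + (V_1 - 0)/2000 + (V_1 - V_3)/56000 = 0
  Node 3: (V_3 - V_1)/56000 + (V_3 - 0)/3900 = 0
Collecting terms (coefficients in siemens):
  0.0005411·V_1 - 0.00001786·V_3 = 0.0002093
  0.0002743·V_3 - 0.00001786·V_1 = 0
Determinant D = (0.0005411)(0.0002743) - (-0.00001786)(-0.00001786) = 0.0000001481
V_1 = [(0.0002093)(0.0002743) - (-0.00001786)(0)]/D = 0.3876 V
V_3 = [(0.0005411)(0) - (0.0002093)(-0.00001786)]/D = 0.02524 V
Part 1:
  Read off the nodal solution: V_3 = 0.02524 V
Part 2:
  I_R1 = (V_0 - V_1)/R1 = (9 - 0.3876)/43000 = 0.0002003 A
  Magnitude: I_R1 = 0.0002003 A
Part 3:
  I_R1 = (V_0 - V_1)/R1 = (9 - 0.3876)/43000 = 0.0002003 A
  P_R1 = I_R1² × R1 = (0.0002003)² × 43000 = 0.001725 W
Part 4:
  Power in each resistor, P = (ΔV)²/R:
    P_R1 = (9 - 0.3876)²/43000 = 0.001725 W
    P_R2 = (0.3876 - 0)²/2000 = 0.00007513 W
    P_R3 = (0.3876 - 0.02524)²/56000 = 0.000002345 W
    P_R4 = (0 - 0.02524)²/3900 = 0.0000001633 W
  P_total = P_R1 + P_R2 + P_R3 + P_R4 = 0.001803 W

Final answers:
1. V_3 = 0.02524 V
2. I_R1 = 0.0002003 A
3. P_R1 = 0.001725 W
4. P_total = 0.001803 W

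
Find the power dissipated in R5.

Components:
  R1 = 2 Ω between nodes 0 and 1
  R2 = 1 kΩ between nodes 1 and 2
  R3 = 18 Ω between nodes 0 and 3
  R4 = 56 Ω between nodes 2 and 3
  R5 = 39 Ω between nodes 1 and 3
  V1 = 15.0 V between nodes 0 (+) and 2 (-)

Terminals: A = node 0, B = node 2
Nodal analysis, taking node 2 as the 0 V reference.
Source V1 fixes V_0 = 15 V.
KCL at each unknown node (sum of currents leaving = 0; resistances in Ω):
  Node 1: (V_1 - 15)/2 + (V_1 - 0)/1000 + (V_1 - V_3)/39 = 0
  Node 3: (V_3 - 15)/18 + (V_3 - 0)/56 + (V_3 - V_1)/39 = 0
Collecting terms (coefficients in siemens):
  0.5266·V_1 - 0.02564·V_3 = 7.5
  0.09905·V_3 - 0.02564·V_1 = 0.8333
Determinant D = (0.5266)(0.09905) - (-0.02564)(-0.02564) = 0.05151
V_1 = [(7.5)(0.09905) - (-0.02564)(0.8333)]/D = 14.84 V
V_3 = [(0.5266)(0.8333) - (7.5)(-0.02564)]/D = 12.25 V
I_R5 = (V_1 - V_3)/R5 = (14.84 - 12.25)/39 = 0.06626 A
P_R5 = I_R5² × R5 = (0.06626)² × 39 = 0.1712 W

Final answer: 0.1712 W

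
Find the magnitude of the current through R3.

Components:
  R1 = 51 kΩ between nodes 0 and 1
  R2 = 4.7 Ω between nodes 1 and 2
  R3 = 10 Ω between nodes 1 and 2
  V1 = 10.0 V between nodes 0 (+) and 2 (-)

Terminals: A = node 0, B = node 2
Nodal analysis, taking node 2 as the 0 V reference.
Source V1 fixes V_0 = 10 V.
KCL at each unknown node (sum of currents leaving = 0; resistances in Ω):
  Node 1: (V_1 - 10)/51000 + (V_1 - 0)/4.7 + (V_1 - 0)/10 = 0
Collecting terms: 0.3128 × V_1 = 0.0001961  =>  V_1 = 0.0006269 V
I_R3 = (V_1 - V_2)/R3 = (0.0006269 - 0)/10 = 0.00006269 A
|I_R3| = 0.00006269 A

Final answer: |I_R3| = 6.269e-05 A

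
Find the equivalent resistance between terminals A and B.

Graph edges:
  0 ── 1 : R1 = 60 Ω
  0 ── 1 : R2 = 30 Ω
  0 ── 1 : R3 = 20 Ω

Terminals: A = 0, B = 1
Reduce the network between node 0 (A) and node 1 (B) by series/parallel combination:
  Rp1 = R1 ‖ R2 ‖ R3 (parallel, all between nodes 0 and 1) = 1/(1/60 + 1/30 + 1/20) = 10 Ω
R_eq = 10 Ω

Final answer: 10 Ω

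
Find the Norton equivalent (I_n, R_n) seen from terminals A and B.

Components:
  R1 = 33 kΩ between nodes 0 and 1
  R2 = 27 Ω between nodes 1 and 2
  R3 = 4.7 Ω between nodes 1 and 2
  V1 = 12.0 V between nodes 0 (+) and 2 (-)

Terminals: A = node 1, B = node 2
Find the Thévenin equivalent first; then I_n = V_th/R_th and R_n = R_th.
Step 1 — V_th is the open-circuit voltage V_A - V_B (nothing connected across the terminals).
Nodal analysis, taking node 2 as the 0 V reference.
Source V1 fixes V_0 = 12 V.
KCL at each unknown node (sum of currents leaving = 0; resistances in Ω):
  Node 1: (V_1 - 12)/33000 + (V_1 - 0)/27 + (V_1 - 0)/4.7 = 0
Collecting terms: 0.2498 × V_1 = 0.0003636  =>  V_1 = 0.001456 V
V_th = V_1 - V_2 = 0.001456 - 0 = 0.001456 V
Step 2 — R_th: zero the source — replace V1 by a short circuit (node 2 merges into node 0) — and find the resistance seen between A (node 1) and B (node 0).
Reduce the network between node 1 (A) and node 0 (B) by series/parallel combination:
  Rp1 = R1 ‖ R2 ‖ R3 (parallel, all between nodes 0 and 1) = 1/(1/33000 + 1/27 + 1/4.7) = 4.003 Ω
R_th = 4.003 Ω
I_n = V_th/R_th = 0.001456/4.003 = 0.0003636 A, and R_n = R_th = 4.003 Ω

Final answer: I_n = 0.0003636 A, R_n = 4.003 Ω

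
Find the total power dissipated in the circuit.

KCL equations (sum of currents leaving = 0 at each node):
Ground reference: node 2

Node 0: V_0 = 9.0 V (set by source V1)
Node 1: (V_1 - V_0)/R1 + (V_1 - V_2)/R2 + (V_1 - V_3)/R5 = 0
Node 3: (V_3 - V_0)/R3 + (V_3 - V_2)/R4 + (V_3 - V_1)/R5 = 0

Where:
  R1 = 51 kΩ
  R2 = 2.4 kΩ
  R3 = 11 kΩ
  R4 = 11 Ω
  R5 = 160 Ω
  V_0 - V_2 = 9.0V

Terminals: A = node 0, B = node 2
Nodal analysis, taking node 2 as the 0 V reference.
Source V1 fixes V_0 = 9 V.
KCL at each unknown node (sum of currents leaving = 0; resistances in Ω):
  Node 1: (V_1 - 9)/51000 + (V_1 - 0)/2400 + (V_1 - V_3)/160 = 0
  Node 3: (V_3 - 9)/11000 + (V_3 - 0)/11 + (V_3 - V_1)/160 = 0
Collecting terms (coefficients in siemens):
  0.006686·V_1 - 0.00625·V_3 = 0.0001765
  0.09725·V_3 - 0.00625·V_1 = 0.0008182
Determinant D = (0.006686)(0.09725) - (-0.00625)(-0.00625) = 0.0006112
V_1 = [(0.0001765)(0.09725) - (-0.00625)(0.0008182)]/D = 0.03645 V
V_3 = [(0.006686)(0.0008182) - (0.0001765)(-0.00625)]/D = 0.01076 V
Power in each resistor, P = (ΔV)²/R:
  P_R1 = (9 - 0.03645)²/51000 = 0.001575 W
  P_R2 = (0.03645 - 0)²/2400 = 0.0000005535 W
  P_R3 = (9 - 0.01076)²/11000 = 0.007346 W
  P_R4 = (0 - 0.01076)²/11 = 0.00001052 W
  P_R5 = (0.03645 - 0.01076)²/160 = 0.000004125 W
P_total = P_R1 + P_R2 + P_R3 + P_R4 + P_R5 = 0.008937 W

Final answer: 0.008937 W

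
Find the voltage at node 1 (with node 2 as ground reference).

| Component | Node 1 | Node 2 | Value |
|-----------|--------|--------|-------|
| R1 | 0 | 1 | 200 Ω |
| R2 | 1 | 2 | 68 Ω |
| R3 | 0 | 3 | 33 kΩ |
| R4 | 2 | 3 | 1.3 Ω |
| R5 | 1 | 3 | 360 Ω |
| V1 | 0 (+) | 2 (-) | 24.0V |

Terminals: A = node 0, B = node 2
Nodal analysis, taking node 2 as the 0 V reference.
Source V1 fixes V_0 = 24 V.
KCL at each unknown node (sum of currents leaving = 0; resistances in Ω):
  Node 1: (V_1 - 24)/200 + (V_1 - 0)/68 + (V_1 - V_3)/360 = 0
  Node 3: (V_3 - 24)/33000 + (V_3 - 0)/1.3 + (V_3 - V_1)/360 = 0
Collecting terms (coefficients in siemens):
  0.02248·V_1 - 0.002778·V_3 = 0.12
  0.772·V_3 - 0.002778·V_1 = 0.0007273
Determinant D = (0.02248)(0.772) - (-0.002778)(-0.002778) = 0.01735
V_1 = [(0.12)(0.772) - (-0.002778)(0.0007273)]/D = 5.34 V
V_3 = [(0.02248)(0.0007273) - (0.12)(-0.002778)]/D = 0.02015 V
The requested potential is V_1 = 5.34 V.

Final answer: V_1 = 5.34 V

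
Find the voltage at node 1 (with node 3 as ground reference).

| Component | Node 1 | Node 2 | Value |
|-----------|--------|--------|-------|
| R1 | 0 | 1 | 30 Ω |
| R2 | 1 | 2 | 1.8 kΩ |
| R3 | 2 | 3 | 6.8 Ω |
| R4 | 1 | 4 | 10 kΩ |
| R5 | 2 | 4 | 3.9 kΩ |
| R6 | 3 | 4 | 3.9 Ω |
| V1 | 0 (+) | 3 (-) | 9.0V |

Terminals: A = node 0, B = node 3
Nodal analysis, taking node 3 as the 0 V reference.
Source V1 fixes V_0 = 9 V.
KCL at each unknown node (sum of currents leaving = 0; resistances in Ω):
  Node 1: (V_1 - 9)/30 + (V_1 - V_2)/1800 + (V_1 - V_4)/10000 = 0
  Node 2: (V_2 - V_1)/1800 + (V_2 - 0)/6.8 + (V_2 - V_4)/3900 = 0
  Node 4: (V_4 - V_1)/10000 + (V_4 - V_2)/3900 + (V_4 - 0)/3.9 = 0
Collecting terms (coefficients in siemens):
  0.03399·V_1 - 0.0005556·V_2 - 0.0001·V_4 = 0.3
  0.1479·V_2 - 0.0005556·V_1 - 0.0002564·V_4 = 0
  0.2568·V_4 - 0.0001·V_1 - 0.0002564·V_2 = 0
Solving these 3 simultaneous equations (Gaussian elimination) gives:
  V_1 = 8.827 V, V_2 = 0.03317 V, V_4 = 0.003471 V
The requested potential is V_1 = 8.827 V.

Final answer: V_1 = 8.827 V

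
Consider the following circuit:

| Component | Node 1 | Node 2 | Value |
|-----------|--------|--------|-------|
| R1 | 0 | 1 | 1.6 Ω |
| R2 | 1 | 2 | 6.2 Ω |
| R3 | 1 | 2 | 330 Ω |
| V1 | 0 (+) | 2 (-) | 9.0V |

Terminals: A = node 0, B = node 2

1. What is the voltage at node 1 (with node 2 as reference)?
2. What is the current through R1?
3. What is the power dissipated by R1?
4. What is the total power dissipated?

Nodal analysis, taking node 2 as the 0 V reference.
Source V1 fixes V_0 = 9 V.
KCL at each unknown node (sum of currents leaving = 0; resistances in Ω):
  Node 1: (V_1 - 9)/1.6 + (V_1 - 0)/6.2 + (V_1 - 0)/330 = 0
Collecting terms: 0.7893 × V_1 = 5.625  =>  V_1 = 7.126 V
Part 1:
  Read off the nodal solution: V_1 = 7.126 V
Part 2:
  I_R1 = (V_0 - V_1)/R1 = (9 - 7.126)/1.6 = 1.171 A
  Magnitude: I_R1 = 1.171 A
Part 3:
  I_R1 = (V_0 - V_1)/R1 = (9 - 7.126)/1.6 = 1.171 A
  P_R1 = I_R1² × R1 = (1.171)² × 1.6 = 2.194 W
Part 4:
  Power in each resistor, P = (ΔV)²/R:
    P_R1 = (9 - 7.126)²/1.6 = 2.194 W
    P_R2 = (7.126 - 0)²/6.2 = 8.191 W
    P_R3 = (7.126 - 0)²/330 = 0.1539 W
  P_total = P_R1 + P_R2 + P_R3 = 10.54 W

Final answers:
1. V_1 = 7.126 V
2. I_R1 = 1.171 A
3. P_R1 = 2.194 W
4. P_total = 10.54 W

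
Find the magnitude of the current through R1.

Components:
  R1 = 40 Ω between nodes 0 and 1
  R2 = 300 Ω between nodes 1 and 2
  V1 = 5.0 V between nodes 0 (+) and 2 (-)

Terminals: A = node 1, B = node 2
Nodal analysis, taking node 2 as the 0 V reference.
Source V1 fixes V_0 = 5 V.
KCL at each unknown node (sum of currents leaving = 0; resistances in Ω):
  Node 1: (V_1 - 5)/40 + (V_1 - 0)/300 = 0
Collecting terms: 0.02833 × V_1 = 0.125  =>  V_1 = 4.412 V
I_R1 = (V_0 - V_1)/R1 = (5 - 4.412)/40 = 0.01471 A
|I_R1| = 0.01471 A

Final answer: |I_R1| = 0.01471 A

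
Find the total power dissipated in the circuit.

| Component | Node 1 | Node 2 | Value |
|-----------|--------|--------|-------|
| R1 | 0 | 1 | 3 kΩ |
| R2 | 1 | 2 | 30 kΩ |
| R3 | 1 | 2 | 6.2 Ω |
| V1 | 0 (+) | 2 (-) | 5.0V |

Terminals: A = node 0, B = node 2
Nodal analysis, taking node 2 as the 0 V reference.
Source V1 fixes V_0 = 5 V.
KCL at each unknown node (sum of currents leaving = 0; resistances in Ω):
  Node 1: (V_1 - 5)/3000 + (V_1 - 0)/30000 + (V_1 - 0)/6.2 = 0
Collecting terms: 0.1617 × V_1 = 0.001667  =>  V_1 = 0.01031 V
Power in each resistor, P = (ΔV)²/R:
  P_R1 = (5 - 0.01031)²/3000 = 0.008299 W
  P_R2 = (0.01031 - 0)²/30000 = 0.000000003543 W
  P_R3 = (0.01031 - 0)²/6.2 = 0.00001714 W
P_total = P_R1 + P_R2 + P_R3 = 0.008316 W

Final answer: 0.008316 W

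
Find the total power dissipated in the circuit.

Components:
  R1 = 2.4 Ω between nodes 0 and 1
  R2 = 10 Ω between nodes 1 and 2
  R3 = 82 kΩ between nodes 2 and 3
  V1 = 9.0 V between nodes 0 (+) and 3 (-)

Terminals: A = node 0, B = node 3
Nodal analysis, taking node 3 as the 0 V reference.
Source V1 fixes V_0 = 9 V.
KCL at each unknown node (sum of currents leaving = 0; resistances in Ω):
  Node 1: (V_1 - 9)/2.4 + (V_1 - V_2)/10 = 0
  Node 2: (V_2 - V_1)/10 + (V_2 - 0)/82000 = 0
Collecting terms (coefficients in siemens):
  0.5167·V_1 - 0.1·V_2 = 3.75
  0.1·V_2 - 0.1·V_1 = 0
Determinant D = (0.5167)(0.1) - (-0.1)(-0.1) = 0.04167
V_1 = [(3.75)(0.1) - (-0.1)(0)]/D = 9 V
V_2 = [(0.5167)(0) - (3.75)(-0.1)]/D = 8.999 V
Power in each resistor, P = (ΔV)²/R:
  P_R1 = (9 - 9)²/2.4 = 0.0000000289 W
  P_R2 = (9 - 8.999)²/10 = 0.0000001204 W
  P_R3 = (8.999 - 0)²/82000 = 0.0009875 W
P_total = P_R1 + P_R2 + P_R3 = 0.0009877 W

Final answer: 0.0009877 W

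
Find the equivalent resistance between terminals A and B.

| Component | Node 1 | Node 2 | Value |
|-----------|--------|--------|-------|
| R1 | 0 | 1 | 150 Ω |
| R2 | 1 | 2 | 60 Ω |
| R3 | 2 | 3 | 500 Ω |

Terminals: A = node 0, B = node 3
Reduce the network between node 0 (A) and node 3 (B) by series/parallel combination:
  Rs1 = R1 + R2 (series, joined only at node 1) = 150 + 60 = 210 Ω
  Rs2 = R3 + Rs1 (series, joined only at node 2) = 500 + 210 = 710 Ω
R_eq = 710 Ω

Final answer: 710 Ω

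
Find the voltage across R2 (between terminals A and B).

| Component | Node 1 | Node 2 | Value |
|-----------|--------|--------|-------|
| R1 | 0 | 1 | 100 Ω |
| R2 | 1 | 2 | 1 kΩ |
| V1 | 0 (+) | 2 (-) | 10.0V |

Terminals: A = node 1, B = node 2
R1 and R2 are in series across V1 (node 0 → node 1 → node 2), and the output A–B is taken across R2, so this is a voltage divider.
Series current: I = V1/(R1 + R2) = 10/(100 + 1000) = 10/1100 = 0.009091 A
V_R2 = I × R2 = V1 × R2/(R1 + R2) = 10 × 1000/1100 = 9.091 V

Final answer: 9.091 V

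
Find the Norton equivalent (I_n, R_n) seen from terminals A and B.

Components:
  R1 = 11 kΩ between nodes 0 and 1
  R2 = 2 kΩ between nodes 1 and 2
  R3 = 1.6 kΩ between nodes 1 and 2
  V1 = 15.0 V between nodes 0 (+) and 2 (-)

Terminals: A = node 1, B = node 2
Find the Thévenin equivalent first; then I_n = V_th/R_th and R_n = R_th.
Step 1 — V_th is the open-circuit voltage V_A - V_B (nothing connected across the terminals).
Nodal analysis, taking node 2 as the 0 V reference.
Source V1 fixes V_0 = 15 V.
KCL at each unknown node (sum of currents leaving = 0; resistances in Ω):
  Node 1: (V_1 - 15)/11000 + (V_1 - 0)/2000 + (V_1 - 0)/1600 = 0
Collecting terms: 0.001216 × V_1 = 0.001364  =>  V_1 = 1.121 V
V_th = V_1 - V_2 = 1.121 - 0 = 1.121 V
Step 2 — R_th: zero the source — replace V1 by a short circuit (node 2 merges into node 0) — and find the resistance seen between A (node 1) and B (node 0).
Reduce the network between node 1 (A) and node 0 (B) by series/parallel combination:
  Rp1 = R1 ‖ R2 ‖ R3 (parallel, all between nodes 0 and 1) = 1/(1/11000 + 1/2000 + 1/1600) = 822.4 Ω
R_th = 822.4 Ω
I_n = V_th/R_th = 1.121/822.4 = 0.001364 A, and R_n = R_th = 822.4 Ω

Final answer: I_n = 0.001364 A, R_n = 822.4 Ω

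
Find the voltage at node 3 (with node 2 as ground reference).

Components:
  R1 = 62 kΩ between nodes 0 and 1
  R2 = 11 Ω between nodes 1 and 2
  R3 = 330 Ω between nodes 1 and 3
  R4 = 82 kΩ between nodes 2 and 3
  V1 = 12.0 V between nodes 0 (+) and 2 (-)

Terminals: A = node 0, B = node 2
Nodal analysis, taking node 2 as the 0 V reference.
Source V1 fixes V_0 = 12 V.
KCL at each unknown node (sum of currents leaving = 0; resistances in Ω):
  Node 1: (V_1 - 12)/62000 + (V_1 - 0)/11 + (V_1 - V_3)/330 = 0
  Node 3: (V_3 - V_1)/330 + (V_3 - 0)/82000 = 0
Collecting terms (coefficients in siemens):
  0.09396·V_1 - 0.00303·V_3 = 0.0001935
  0.003042·V_3 - 0.00303·V_1 = 0
Determinant D = (0.09396)(0.003042) - (-0.00303)(-0.00303) = 0.0002767
V_1 = [(0.0001935)(0.003042) - (-0.00303)(0)]/D = 0.002128 V
V_3 = [(0.09396)(0) - (0.0001935)(-0.00303)]/D = 0.00212 V
The requested potential is V_3 = 0.00212 V.

Final answer: V_3 = 0.00212 V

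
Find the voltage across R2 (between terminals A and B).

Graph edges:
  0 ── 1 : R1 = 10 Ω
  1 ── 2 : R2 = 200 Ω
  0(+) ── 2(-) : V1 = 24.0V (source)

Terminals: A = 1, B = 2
R1 and R2 are in series across V1 (node 0 → node 1 → node 2), and the output A–B is taken across R2, so this is a voltage divider.
Series current: I = V1/(R1 + R2) = 24/(10 + 200) = 24/210 = 0.1143 A
V_R2 = I × R2 = V1 × R2/(R1 + R2) = 24 × 200/210 = 22.86 V

Final answer: 22.86 V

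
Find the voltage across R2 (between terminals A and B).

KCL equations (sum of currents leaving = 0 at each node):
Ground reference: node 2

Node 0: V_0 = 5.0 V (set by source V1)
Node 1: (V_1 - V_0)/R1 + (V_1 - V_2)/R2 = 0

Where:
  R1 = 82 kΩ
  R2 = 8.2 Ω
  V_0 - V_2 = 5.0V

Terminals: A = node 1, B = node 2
R1 and R2 are in series across V1 (node 0 → node 1 → node 2), and the output A–B is taken across R2, so this is a voltage divider.
Series current: I = V1/(R1 + R2) = 5/(82000 + 8.2) = 5/82010 = 0.00006097 A
V_R2 = I × R2 = V1 × R2/(R1 + R2) = 5 × 8.2/82010 = 0.0005 V

Final answer: 0.0005 V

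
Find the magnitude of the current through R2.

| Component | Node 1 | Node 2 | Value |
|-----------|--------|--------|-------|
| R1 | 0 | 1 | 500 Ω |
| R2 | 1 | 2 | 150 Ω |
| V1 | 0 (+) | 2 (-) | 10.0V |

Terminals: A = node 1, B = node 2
Nodal analysis, taking node 2 as the 0 V reference.
Source V1 fixes V_0 = 10 V.
KCL at each unknown node (sum of currents leaving = 0; resistances in Ω):
  Node 1: (V_1 - 10)/500 + (V_1 - 0)/150 = 0
Collecting terms: 0.008667 × V_1 = 0.02  =>  V_1 = 2.308 V
I_R2 = (V_1 - V_2)/R2 = (2.308 - 0)/150 = 0.01538 A
|I_R2| = 0.01538 A

Final answer: |I_R2| = 0.01538 A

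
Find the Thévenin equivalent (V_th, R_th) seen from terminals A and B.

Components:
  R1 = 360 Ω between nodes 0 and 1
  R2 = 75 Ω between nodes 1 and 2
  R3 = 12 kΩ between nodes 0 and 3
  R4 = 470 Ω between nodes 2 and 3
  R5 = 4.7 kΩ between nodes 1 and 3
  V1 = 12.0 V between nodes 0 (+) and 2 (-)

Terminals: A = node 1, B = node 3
Step 1 — V_th is the open-circuit voltage V_A - V_B (nothing connected across the terminals).
Nodal analysis, taking node 2 as the 0 V reference.
Source V1 fixes V_0 = 12 V.
KCL at each unknown node (sum of currents leaving = 0; resistances in Ω):
  Node 1: (V_1 - 12)/360 + (V_1 - 0)/75 + (V_1 - V_3)/4700 = 0
  Node 3: (V_3 - 12)/12000 + (V_3 - 0)/470 + (V_3 - V_1)/4700 = 0
Collecting terms (coefficients in siemens):
  0.01632·V_1 - 0.0002128·V_3 = 0.03333
  0.002424·V_3 - 0.0002128·V_1 = 0.001
Determinant D = (0.01632)(0.002424) - (-0.0002128)(-0.0002128) = 0.00003952
V_1 = [(0.03333)(0.002424) - (-0.0002128)(0.001)]/D = 2.05 V
V_3 = [(0.01632)(0.001) - (0.03333)(-0.0002128)]/D = 0.5925 V
V_th = V_1 - V_3 = 2.05 - 0.5925 = 1.457 V
Step 2 — R_th: zero the source — replace V1 by a short circuit (node 2 merges into node 0) — and find the resistance seen between A (node 1) and B (node 3).
Reduce the network between node 1 (A) and node 3 (B) by series/parallel combination:
  Rp1 = R1 ‖ R2 (parallel, both between nodes 0 and 1) = 1/(1/360 + 1/75) = 62.07 Ω
  Rp2 = R3 ‖ R4 (parallel, both between nodes 0 and 3) = 1/(1/12000 + 1/470) = 452.3 Ω
  Rs1 = Rp1 + Rp2 (series, joined only at node 0) = 62.07 + 452.3 = 514.4 Ω
  Rp3 = R5 ‖ Rs1 (parallel, both between nodes 1 and 3) = 1/(1/4700 + 1/514.4) = 463.6 Ω
R_th = 463.6 Ω

Final answer: V_th = 1.457 V, R_th = 463.6 Ω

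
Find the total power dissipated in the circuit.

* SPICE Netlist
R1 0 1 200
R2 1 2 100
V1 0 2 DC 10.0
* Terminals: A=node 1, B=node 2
Nodal analysis, taking node 2 as the 0 V reference.
Source V1 fixes V_0 = 10 V.
KCL at each unknown node (sum of currents leaving = 0; resistances in Ω):
  Node 1: (V_1 - 10)/200 + (V_1 - 0)/100 = 0
Collecting terms: 0.015 × V_1 = 0.05  =>  V_1 = 3.333 V
Power in each resistor, P = (ΔV)²/R:
  P_R1 = (10 - 3.333)²/200 = 0.2222 W
  P_R2 = (3.333 - 0)²/100 = 0.1111 W
P_total = P_R1 + P_R2 = 0.3333 W

Final answer: 0.3333 W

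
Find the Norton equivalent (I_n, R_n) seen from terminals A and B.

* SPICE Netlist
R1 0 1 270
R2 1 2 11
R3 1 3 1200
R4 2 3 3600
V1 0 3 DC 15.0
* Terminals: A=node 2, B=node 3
Find the Thévenin equivalent first; then I_n = V_th/R_th and R_n = R_th.
Step 1 — V_th is the open-circuit voltage V_A - V_B (nothing connected across the terminals).
Nodal analysis, taking node 3 as the 0 V reference.
Source V1 fixes V_0 = 15 V.
KCL at each unknown node (sum of currents leaving = 0; resistances in Ω):
  Node 1: (V_1 - 15)/270 + (V_1 - V_2)/11 + (V_1 - 0)/1200 = 0
  Node 2: (V_2 - V_1)/11 + (V_2 - 0)/3600 = 0
Collecting terms (coefficients in siemens):
  0.09545·V_1 - 0.09091·V_2 = 0.05556
  0.09119·V_2 - 0.09091·V_1 = 0
Determinant D = (0.09545)(0.09119) - (-0.09091)(-0.09091) = 0.000439
V_1 = [(0.05556)(0.09119) - (-0.09091)(0)]/D = 11.54 V
V_2 = [(0.09545)(0) - (0.05556)(-0.09091)]/D = 11.51 V
V_th = V_2 - V_3 = 11.51 - 0 = 11.51 V
Step 2 — R_th: zero the source — replace V1 by a short circuit (node 3 merges into node 0) — and find the resistance seen between A (node 2) and B (node 0).
Reduce the network between node 2 (A) and node 0 (B) by series/parallel combination:
  Rp1 = R1 ‖ R3 (parallel, both between nodes 0 and 1) = 1/(1/270 + 1/1200) = 220.4 Ω
  Rs1 = R2 + Rp1 (series, joined only at node 1) = 11 + 220.4 = 231.4 Ω
  Rp2 = R4 ‖ Rs1 (parallel, both between nodes 0 and 2) = 1/(1/3600 + 1/231.4) = 217.4 Ω
R_th = 217.4 Ω
I_n = V_th/R_th = 11.51/217.4 = 0.05291 A, and R_n = R_th = 217.4 Ω

Final answer: I_n = 0.05291 A, R_n = 217.4 Ω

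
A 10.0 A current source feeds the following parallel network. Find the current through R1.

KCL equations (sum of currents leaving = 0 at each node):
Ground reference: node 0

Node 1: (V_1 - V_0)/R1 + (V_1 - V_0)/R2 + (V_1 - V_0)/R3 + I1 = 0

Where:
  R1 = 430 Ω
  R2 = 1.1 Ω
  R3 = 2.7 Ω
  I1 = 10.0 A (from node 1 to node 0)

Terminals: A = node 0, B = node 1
All resistors sit directly between nodes 0 and 1, so they are in parallel and share one voltage V; the full source current 10 A splits among them.
1/R_par = 1/430 + 1/1.1 + 1/2.7 = 1.282 S  =>  R_par = 0.7802 Ω
V = I × R_par = 10 × 0.7802 = 7.802 V
I_R1 = V/R1 = 7.802/430 = 0.01814 A

Final answer: 0.01814 A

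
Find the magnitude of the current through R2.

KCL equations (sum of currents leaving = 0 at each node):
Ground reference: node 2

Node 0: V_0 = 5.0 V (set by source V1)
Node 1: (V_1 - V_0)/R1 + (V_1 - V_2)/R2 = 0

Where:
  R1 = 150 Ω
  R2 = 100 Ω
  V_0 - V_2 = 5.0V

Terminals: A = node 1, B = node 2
Nodal analysis, taking node 2 as the 0 V reference.
Source V1 fixes V_0 = 5 V.
KCL at each unknown node (sum of currents leaving = 0; resistances in Ω):
  Node 1: (V_1 - 5)/150 + (V_1 - 0)/100 = 0
Collecting terms: 0.01667 × V_1 = 0.03333  =>  V_1 = 2 V
I_R2 = (V_1 - V_2)/R2 = (2 - 0)/100 = 0.02 A
|I_R2| = 0.02 A

Final answer: |I_R2| = 0.02 A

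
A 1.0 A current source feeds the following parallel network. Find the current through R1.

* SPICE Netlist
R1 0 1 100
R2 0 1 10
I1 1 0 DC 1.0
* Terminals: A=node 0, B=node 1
All resistors sit directly between nodes 0 and 1, so they are in parallel and share one voltage V; the full source current 1 A splits among them.
1/R_par = 1/100 + 1/10 = 0.11 S  =>  R_par = 9.091 Ω
V = I × R_par = 1 × 9.091 = 9.091 V
I_R1 = V/R1 = 9.091/100 = 0.09091 A

Final answer: 0.09091 A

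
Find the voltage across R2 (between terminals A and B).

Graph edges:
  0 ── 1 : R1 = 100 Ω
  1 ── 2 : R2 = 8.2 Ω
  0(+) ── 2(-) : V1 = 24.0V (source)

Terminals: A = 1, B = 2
R1 and R2 are in series across V1 (node 0 → node 1 → node 2), and the output A–B is taken across R2, so this is a voltage divider.
Series current: I = V1/(R1 + R2) = 24/(100 + 8.2) = 24/108.2 = 0.2218 A
V_R2 = I × R2 = V1 × R2/(R1 + R2) = 24 × 8.2/108.2 = 1.819 V

Final answer: 1.819 V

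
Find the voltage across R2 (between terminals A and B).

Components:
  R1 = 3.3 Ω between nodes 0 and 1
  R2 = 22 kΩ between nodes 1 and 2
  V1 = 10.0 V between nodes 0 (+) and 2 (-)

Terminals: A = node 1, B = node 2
R1 and R2 are in series across V1 (node 0 → node 1 → node 2), and the output A–B is taken across R2, so this is a voltage divider.
Series current: I = V1/(R1 + R2) = 10/(3.3 + 22000) = 10/22000 = 0.0004545 A
V_R2 = I × R2 = V1 × R2/(R1 + R2) = 10 × 22000/22000 = 9.999 V

Final answer: 9.999 V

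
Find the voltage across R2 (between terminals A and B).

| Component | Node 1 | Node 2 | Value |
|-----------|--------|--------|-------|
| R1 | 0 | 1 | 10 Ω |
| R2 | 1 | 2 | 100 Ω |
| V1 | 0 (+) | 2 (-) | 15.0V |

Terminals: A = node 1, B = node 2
R1 and R2 are in series across V1 (node 0 → node 1 → node 2), and the output A–B is taken across R2, so this is a voltage divider.
Series current: I = V1/(R1 + R2) = 15/(10 + 100) = 15/110 = 0.1364 A
V_R2 = I × R2 = V1 × R2/(R1 + R2) = 15 × 100/110 = 13.64 V

Final answer: 13.64 V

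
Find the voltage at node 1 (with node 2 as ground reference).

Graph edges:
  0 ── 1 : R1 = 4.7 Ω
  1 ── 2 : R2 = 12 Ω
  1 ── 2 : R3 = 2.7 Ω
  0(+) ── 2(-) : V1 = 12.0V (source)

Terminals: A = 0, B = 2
Nodal analysis, taking node 2 as the 0 V reference.
Source V1 fixes V_0 = 12 V.
KCL at each unknown node (sum of currents leaving = 0; resistances in Ω):
  Node 1: (V_1 - 12)/4.7 + (V_1 - 0)/12 + (V_1 - 0)/2.7 = 0
Collecting terms: 0.6665 × V_1 = 2.553  =>  V_1 = 3.831 V
The requested potential is V_1 = 3.831 V.

Final answer: V_1 = 3.831 V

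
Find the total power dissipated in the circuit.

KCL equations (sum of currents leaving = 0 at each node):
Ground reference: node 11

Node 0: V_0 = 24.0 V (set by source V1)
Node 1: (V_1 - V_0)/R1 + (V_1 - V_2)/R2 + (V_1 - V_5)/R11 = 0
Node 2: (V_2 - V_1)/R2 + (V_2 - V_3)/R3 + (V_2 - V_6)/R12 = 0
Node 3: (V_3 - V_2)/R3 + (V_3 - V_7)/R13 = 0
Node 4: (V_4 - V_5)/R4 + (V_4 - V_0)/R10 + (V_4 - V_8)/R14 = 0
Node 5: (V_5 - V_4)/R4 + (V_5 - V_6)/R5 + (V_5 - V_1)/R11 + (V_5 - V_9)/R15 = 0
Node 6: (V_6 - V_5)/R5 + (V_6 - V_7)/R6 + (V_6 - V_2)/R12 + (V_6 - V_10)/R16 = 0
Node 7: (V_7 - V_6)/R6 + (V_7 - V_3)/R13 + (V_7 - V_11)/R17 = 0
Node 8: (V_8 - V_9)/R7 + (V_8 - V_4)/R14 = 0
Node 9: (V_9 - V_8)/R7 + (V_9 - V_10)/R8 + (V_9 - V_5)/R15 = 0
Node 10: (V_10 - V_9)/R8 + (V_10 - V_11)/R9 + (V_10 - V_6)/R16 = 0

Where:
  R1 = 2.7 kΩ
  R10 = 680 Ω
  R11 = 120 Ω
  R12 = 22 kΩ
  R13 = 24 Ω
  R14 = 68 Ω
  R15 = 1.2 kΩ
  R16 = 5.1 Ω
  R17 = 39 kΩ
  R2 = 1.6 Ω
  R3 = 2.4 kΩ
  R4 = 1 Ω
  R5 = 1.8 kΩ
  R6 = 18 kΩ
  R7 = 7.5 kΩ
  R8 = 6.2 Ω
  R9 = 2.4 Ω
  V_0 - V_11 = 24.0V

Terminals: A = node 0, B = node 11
Nodal analysis, taking node 11 as the 0 V reference.
Source V1 fixes V_0 = 24 V.
KCL at each unknown node (sum of currents leaving = 0; resistances in Ω):
  Node 1: (V_1 - 24)/2700 + (V_1 - V_2)/1.6 + (V_1 - V_5)/120 = 0
  Node 2: (V_2 - V_1)/1.6 + (V_2 - V_3)/2400 + (V_2 - V_6)/22000 = 0
  Node 3: (V_3 - V_2)/2400 + (V_3 - V_7)/24 = 0
  Node 4: (V_4 - V_5)/1 + (V_4 - 24)/680 + (V_4 - V_8)/68 = 0
  Node 5: (V_5 - V_4)/1 + (V_5 - V_6)/1800 + (V_5 - V_1)/120 + (V_5 - V_9)/1200 = 0
  Node 6: (V_6 - V_5)/1800 + (V_6 - V_7)/18000 + (V_6 - V_2)/22000 + (V_6 - V_10)/5.1 = 0
  Node 7: (V_7 - V_6)/18000 + (V_7 - V_3)/24 + (V_7 - 0)/39000 = 0
  Node 8: (V_8 - V_9)/7500 + (V_8 - V_4)/68 = 0
  Node 9: (V_9 - V_8)/7500 + (V_9 - V_10)/6.2 + (V_9 - V_5)/1200 = 0
  Node 10: (V_10 - V_9)/6.2 + (V_10 - 0)/2.4 + (V_10 - V_6)/5.1 = 0
Collecting terms (coefficients in siemens):
  0.6337·V_1 - 0.625·V_2 - 0.008333·V_5 = 0.008889
  0.6255·V_2 - 0.625·V_1 - 0.0004167·V_3 - 0.00004545·V_6 = 0
  0.04208·V_3 - 0.0004167·V_2 - 0.04167·V_7 = 0
  1.016·V_4 - 1·V_5 - 0.01471·V_8 = 0.03529
  1.01·V_5 - 0.008333·V_1 - 1·V_4 - 0.0005556·V_6 - 0.0008333·V_9 = 0
  0.1967·V_6 - 0.00004545·V_2 - 0.0005556·V_5 - 0.00005556·V_7 - 0.1961·V_10 = 0
  0.04175·V_7 - 0.04167·V_3 - 0.00005556·V_6 = 0
  0.01484·V_8 - 0.01471·V_4 - 0.0001333·V_9 = 0
  0.1623·V_9 - 0.0008333·V_5 - 0.0001333·V_8 - 0.1613·V_10 = 0
  0.774·V_10 - 0.1961·V_6 - 0.1613·V_9 = 0
Solving these 10 simultaneous equations (Gaussian elimination) gives:
  V_1 = 13.03 V, V_2 = 13.02 V, V_3 = 10.91 V, V_4 = 12.73 V
  V_5 = 12.71 V, V_6 = 0.09069 V, V_7 = 10.89 V, V_8 = 12.62 V
  V_9 = 0.1242 V, V_10 = 0.04886 V
Power in each resistor, P = (ΔV)²/R:
  P_R1 = (24 - 13.03)²/2700 = 0.0446 W
  P_R2 = (13.03 - 13.02)²/1.6 = 0.000003445 W
  P_R3 = (13.02 - 10.91)²/2400 = 0.001856 W
  P_R4 = (12.73 - 12.71)²/1 = 0.0002223 W
  P_R5 = (12.71 - 0.09069)²/1800 = 0.08854 W
  P_R6 = (0.09069 - 10.89)²/18000 = 0.006482 W
  P_R7 = (12.62 - 0.1242)²/7500 = 0.02081 W
  P_R8 = (0.1242 - 0.04886)²/6.2 = 0.0009164 W
  P_R9 = (0.04886 - 0)²/2.4 = 0.0009948 W
  P_R10 = (24 - 12.73)²/680 = 0.1868 W
  P_R11 = (13.03 - 12.71)²/120 = 0.0008093 W
  P_R12 = (13.02 - 0.09069)²/22000 = 0.007603 W
  P_R13 = (10.91 - 10.89)²/24 = 0.00001856 W
  P_R14 = (12.73 - 12.62)²/68 = 0.0001887 W
  P_R15 = (12.71 - 0.1242)²/1200 = 0.1321 W
  P_R16 = (0.09069 - 0.04886)²/5.1 = 0.000343 W
  P_R17 = (10.89 - 0)²/39000 = 0.003042 W
P_total = P_R1 + P_R2 + P_R3 + P_R4 + P_R5 + P_R6 + P_R7 + P_R8 + P_R9 + P_R10 + P_R11 + P_R12 + P_R13 + P_R14 + P_R15 + P_R16 + P_R17 = 0.4953 W

Final answer: 0.4953 W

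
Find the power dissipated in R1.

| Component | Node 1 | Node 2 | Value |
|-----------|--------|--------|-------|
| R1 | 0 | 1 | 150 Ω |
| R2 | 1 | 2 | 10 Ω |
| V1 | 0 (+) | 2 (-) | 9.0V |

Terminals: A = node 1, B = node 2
Nodal analysis, taking node 2 as the 0 V reference.
Source V1 fixes V_0 = 9 V.
KCL at each unknown node (sum of currents leaving = 0; resistances in Ω):
  Node 1: (V_1 - 9)/150 + (V_1 - 0)/10 = 0
Collecting terms: 0.1067 × V_1 = 0.06  =>  V_1 = 0.5625 V
I_R1 = (V_0 - V_1)/R1 = (9 - 0.5625)/150 = 0.05625 A
P_R1 = I_R1² × R1 = (0.05625)² × 150 = 0.4746 W

Final answer: 0.4746 W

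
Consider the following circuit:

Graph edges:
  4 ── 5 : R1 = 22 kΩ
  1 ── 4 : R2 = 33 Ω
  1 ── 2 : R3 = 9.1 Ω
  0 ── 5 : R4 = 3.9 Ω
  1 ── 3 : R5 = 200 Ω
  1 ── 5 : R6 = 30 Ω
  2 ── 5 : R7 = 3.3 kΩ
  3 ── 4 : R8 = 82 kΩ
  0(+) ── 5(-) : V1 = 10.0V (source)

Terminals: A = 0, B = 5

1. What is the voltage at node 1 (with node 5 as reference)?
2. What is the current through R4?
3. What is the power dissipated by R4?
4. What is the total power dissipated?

Nodal analysis, taking node 5 as the 0 V reference.
Source V1 fixes V_0 = 10 V.
KCL at each unknown node (sum of currents leaving = 0; resistances in Ω):
  Node 1: (V_1 - V_4)/33 + (V_1 - V_2)/9.1 + (V_1 - V_3)/200 + (V_1 - 0)/30 = 0
  Node 2: (V_2 - V_1)/9.1 + (V_2 - 0)/3300 = 0
  Node 3: (V_3 - V_1)/200 + (V_3 - V_4)/82000 = 0
  Node 4: (V_4 - 0)/22000 + (V_4 - V_1)/33 + (V_4 - V_3)/82000 = 0
Collecting terms (coefficients in siemens):
  0.1785·V_1 - 0.1099·V_2 - 0.005·V_3 - 0.0303·V_4 = 0
  0.1102·V_2 - 0.1099·V_1 = 0
  0.005012·V_3 - 0.005·V_1 - 0.0000122·V_4 = 0
  0.03036·V_4 - 0.0303·V_1 - 0.0000122·V_3 = 0
Solving these 4 simultaneous equations (Gaussian elimination) gives:
  V_1 = 0 V, V_2 = 0 V, V_3 = 0 V, V_4 = 0 V
Part 1:
  Read off the nodal solution: V_1 = 0 V
Part 2:
  I_R4 = (V_0 - V_5)/R4 = (10 - 0)/3.9 = 2.564 A
  Magnitude: I_R4 = 2.564 A
Part 3:
  I_R4 = (V_0 - V_5)/R4 = (10 - 0)/3.9 = 2.564 A
  P_R4 = I_R4² × R4 = (2.564)² × 3.9 = 25.64 W
Part 4:
  Power in each resistor, P = (ΔV)²/R:
    P_R1 = (0 - 0)²/22000 = 0 W
    P_R2 = (0 - 0)²/33 = 0 W
    P_R3 = (0 - 0)²/9.1 = 0 W
    P_R4 = (10 - 0)²/3.9 = 25.64 W
    P_R5 = (0 - 0)²/200 = 0 W
    P_R6 = (0 - 0)²/30 = 0 W
    P_R7 = (0 - 0)²/3300 = 0 W
    P_R8 = (0 - 0)²/82000 = 0 W
  P_total = P_R1 + P_R2 + P_R3 + P_R4 + P_R5 + P_R6 + P_R7 + P_R8 = 25.64 W

Final answers:
1. V_1 = 0 V
2. I_R4 = 2.564 A
3. P_R4 = 25.64 W
4. P_total = 25.64 W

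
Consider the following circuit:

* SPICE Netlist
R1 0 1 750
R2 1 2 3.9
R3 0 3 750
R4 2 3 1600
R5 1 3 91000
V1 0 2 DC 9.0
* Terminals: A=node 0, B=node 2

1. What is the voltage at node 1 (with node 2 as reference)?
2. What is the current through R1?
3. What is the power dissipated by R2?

Nodal analysis, taking node 2 as the 0 V reference.
Source V1 fixes V_0 = 9 V.
KCL at each unknown node (sum of currents leaving = 0; resistances in Ω):
  Node 1: (V_1 - 9)/750 + (V_1 - 0)/3.9 + (V_1 - V_3)/91000 = 0
  Node 3: (V_3 - 9)/750 + (V_3 - 0)/1600 + (V_3 - V_1)/91000 = 0
Collecting terms (coefficients in siemens):
  0.2578·V_1 - 0.00001099·V_3 = 0.012
  0.001969·V_3 - 0.00001099·V_1 = 0.012
Determinant D = (0.2578)(0.001969) - (-0.00001099)(-0.00001099) = 0.0005076
V_1 = [(0.012)(0.001969) - (-0.00001099)(0.012)]/D = 0.04682 V
V_3 = [(0.2578)(0.012) - (0.012)(-0.00001099)]/D = 6.094 V
Part 1:
  Read off the nodal solution: V_1 = 0.04682 V
Part 2:
  I_R1 = (V_0 - V_1)/R1 = (9 - 0.04682)/750 = 0.01194 A
  Magnitude: I_R1 = 0.01194 A
Part 3:
  I_R2 = (V_1 - V_2)/R2 = (0.04682 - 0)/3.9 = 0.012 A
  P_R2 = I_R2² × R2 = (0.012)² × 3.9 = 0.000562 W

Final answers:
1. V_1 = 0.04682 V
2. I_R1 = 0.01194 A
3. P_R2 = 0.000562 W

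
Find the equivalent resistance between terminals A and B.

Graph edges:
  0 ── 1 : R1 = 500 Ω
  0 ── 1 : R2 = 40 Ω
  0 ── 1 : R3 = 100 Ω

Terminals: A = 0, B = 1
Reduce the network between node 0 (A) and node 1 (B) by series/parallel combination:
  Rp1 = R1 ‖ R2 ‖ R3 (parallel, all between nodes 0 and 1) = 1/(1/500 + 1/40 + 1/100) = 27.03 Ω
R_eq = 27.03 Ω

Final answer: 27.03 Ω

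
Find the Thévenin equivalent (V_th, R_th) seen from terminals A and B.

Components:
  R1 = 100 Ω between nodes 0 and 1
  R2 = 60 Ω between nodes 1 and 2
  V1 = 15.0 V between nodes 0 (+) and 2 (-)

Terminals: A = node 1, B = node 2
Step 1 — V_th is the open-circuit voltage V_A - V_B (nothing connected across the terminals).
Nodal analysis, taking node 2 as the 0 V reference.
Source V1 fixes V_0 = 15 V.
KCL at each unknown node (sum of currents leaving = 0; resistances in Ω):
  Node 1: (V_1 - 15)/100 + (V_1 - 0)/60 = 0
Collecting terms: 0.02667 × V_1 = 0.15  =>  V_1 = 5.625 V
V_th = V_1 - V_2 = 5.625 - 0 = 5.625 V
Step 2 — R_th: zero the source — replace V1 by a short circuit (node 2 merges into node 0) — and find the resistance seen between A (node 1) and B (node 0).
Reduce the network between node 1 (A) and node 0 (B) by series/parallel combination:
  Rp1 = R1 ‖ R2 (parallel, both between nodes 0 and 1) = 1/(1/100 + 1/60) = 37.5 Ω
R_th = 37.5 Ω

Final answer: V_th = 5.625 V, R_th = 37.5 Ω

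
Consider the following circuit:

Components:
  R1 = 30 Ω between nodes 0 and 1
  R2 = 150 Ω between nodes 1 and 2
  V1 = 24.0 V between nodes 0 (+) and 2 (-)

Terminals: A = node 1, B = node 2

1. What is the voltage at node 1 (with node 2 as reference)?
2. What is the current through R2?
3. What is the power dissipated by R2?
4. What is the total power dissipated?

Nodal analysis, taking node 2 as the 0 V reference.
Source V1 fixes V_0 = 24 V.
KCL at each unknown node (sum of currents leaving = 0; resistances in Ω):
  Node 1: (V_1 - 24)/30 + (V_1 - 0)/150 = 0
Collecting terms: 0.04 × V_1 = 0.8  =>  V_1 = 20 V
Part 1:
  Read off the nodal solution: V_1 = 20 V
Part 2:
  I_R2 = (V_1 - V_2)/R2 = (20 - 0)/150 = 0.1333 A
  Magnitude: I_R2 = 0.1333 A
Part 3:
  I_R2 = (V_1 - V_2)/R2 = (20 - 0)/150 = 0.1333 A
  P_R2 = I_R2² × R2 = (0.1333)² × 150 = 2.667 W
Part 4:
  Power in each resistor, P = (ΔV)²/R:
    P_R1 = (24 - 20)²/30 = 0.5333 W
    P_R2 = (20 - 0)²/150 = 2.667 W
  P_total = P_R1 + P_R2 = 3.2 W

Final answers:
1. V_1 = 20 V
2. I_R2 = 0.1333 A
3. P_R2 = 2.667 W
4. P_total = 3.2 W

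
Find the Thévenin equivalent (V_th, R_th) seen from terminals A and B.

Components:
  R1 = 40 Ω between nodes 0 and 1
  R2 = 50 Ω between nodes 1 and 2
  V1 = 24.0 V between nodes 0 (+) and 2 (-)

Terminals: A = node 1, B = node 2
Step 1 — V_th is the open-circuit voltage V_A - V_B (nothing connected across the terminals).
Nodal analysis, taking node 2 as the 0 V reference.
Source V1 fixes V_0 = 24 V.
KCL at each unknown node (sum of currents leaving = 0; resistances in Ω):
  Node 1: (V_1 - 24)/40 + (V_1 - 0)/50 = 0
Collecting terms: 0.045 × V_1 = 0.6  =>  V_1 = 13.33 V
V_th = V_1 - V_2 = 13.33 - 0 = 13.33 V
Step 2 — R_th: zero the source — replace V1 by a short circuit (node 2 merges into node 0) — and find the resistance seen between A (node 1) and B (node 0).
Reduce the network between node 1 (A) and node 0 (B) by series/parallel combination:
  Rp1 = R1 ‖ R2 (parallel, both between nodes 0 and 1) = 1/(1/40 + 1/50) = 22.22 Ω
R_th = 22.22 Ω

Final answer: V_th = 13.33 V, R_th = 22.22 Ω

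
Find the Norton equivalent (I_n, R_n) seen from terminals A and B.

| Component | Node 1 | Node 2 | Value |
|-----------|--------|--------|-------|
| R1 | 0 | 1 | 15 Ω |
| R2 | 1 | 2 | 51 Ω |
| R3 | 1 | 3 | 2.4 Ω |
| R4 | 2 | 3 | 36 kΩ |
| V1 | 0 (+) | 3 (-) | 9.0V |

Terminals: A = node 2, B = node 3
Find the Thévenin equivalent first; then I_n = V_th/R_th and R_n = R_th.
Step 1 — V_th is the open-circuit voltage V_A - V_B (nothing connected across the terminals).
Nodal analysis, taking node 3 as the 0 V reference.
Source V1 fixes V_0 = 9 V.
KCL at each unknown node (sum of currents leaving = 0; resistances in Ω):
  Node 1: (V_1 - 9)/15 + (V_1 - V_2)/51 + (V_1 - 0)/2.4 = 0
  Node 2: (V_2 - V_1)/51 + (V_2 - 0)/36000 = 0
Collecting terms (coefficients in siemens):
  0.5029·V_1 - 0.01961·V_2 = 0.6
  0.01964·V_2 - 0.01961·V_1 = 0
Determinant D = (0.5029)(0.01964) - (-0.01961)(-0.01961) = 0.009491
V_1 = [(0.6)(0.01964) - (-0.01961)(0)]/D = 1.241 V
V_2 = [(0.5029)(0) - (0.6)(-0.01961)]/D = 1.24 V
V_th = V_2 - V_3 = 1.24 - 0 = 1.24 V
Step 2 — R_th: zero the source — replace V1 by a short circuit (node 3 merges into node 0) — and find the resistance seen between A (node 2) and B (node 0).
Reduce the network between node 2 (A) and node 0 (B) by series/parallel combination:
  Rp1 = R1 ‖ R3 (parallel, both between nodes 0 and 1) = 1/(1/15 + 1/2.4) = 2.069 Ω
  Rs1 = R2 + Rp1 (series, joined only at node 1) = 51 + 2.069 = 53.07 Ω
  Rp2 = R4 ‖ Rs1 (parallel, both between nodes 0 and 2) = 1/(1/36000 + 1/53.07) = 52.99 Ω
R_th = 52.99 Ω
I_n = V_th/R_th = 1.24/52.99 = 0.02339 A, and R_n = R_th = 52.99 Ω

Final answer: I_n = 0.02339 A, R_n = 52.99 Ω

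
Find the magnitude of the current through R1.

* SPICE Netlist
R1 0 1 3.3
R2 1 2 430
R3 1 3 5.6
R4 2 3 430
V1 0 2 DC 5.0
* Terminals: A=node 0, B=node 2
Nodal analysis, taking node 2 as the 0 V reference.
Source V1 fixes V_0 = 5 V.
KCL at each unknown node (sum of currents leaving = 0; resistances in Ω):
  Node 1: (V_1 - 5)/3.3 + (V_1 - 0)/430 + (V_1 - V_3)/5.6 = 0
  Node 3: (V_3 - V_1)/5.6 + (V_3 - 0)/430 = 0
Collecting terms (coefficients in siemens):
  0.4839·V_1 - 0.1786·V_3 = 1.515
  0.1809·V_3 - 0.1786·V_1 = 0
Determinant D = (0.4839)(0.1809) - (-0.1786)(-0.1786) = 0.05565
V_1 = [(1.515)(0.1809) - (-0.1786)(0)]/D = 4.925 V
V_3 = [(0.4839)(0) - (1.515)(-0.1786)]/D = 4.862 V
I_R1 = (V_0 - V_1)/R1 = (5 - 4.925)/3.3 = 0.02276 A
|I_R1| = 0.02276 A

Final answer: |I_R1| = 0.02276 A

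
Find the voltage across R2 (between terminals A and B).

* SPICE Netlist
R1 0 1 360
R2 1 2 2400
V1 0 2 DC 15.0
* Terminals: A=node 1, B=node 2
R1 and R2 are in series across V1 (node 0 → node 1 → node 2), and the output A–B is taken across R2, so this is a voltage divider.
Series current: I = V1/(R1 + R2) = 15/(360 + 2400) = 15/2760 = 0.005435 A
V_R2 = I × R2 = V1 × R2/(R1 + R2) = 15 × 2400/2760 = 13.04 V

Final answer: 13.04 V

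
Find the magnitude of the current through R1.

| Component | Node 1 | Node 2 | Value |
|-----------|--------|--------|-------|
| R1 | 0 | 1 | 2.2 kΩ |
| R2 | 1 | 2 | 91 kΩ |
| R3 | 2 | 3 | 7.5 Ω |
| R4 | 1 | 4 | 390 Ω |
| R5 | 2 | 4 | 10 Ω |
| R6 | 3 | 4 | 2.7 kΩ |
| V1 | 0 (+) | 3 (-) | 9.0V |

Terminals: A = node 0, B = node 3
Nodal analysis, taking node 3 as the 0 V reference.
Source V1 fixes V_0 = 9 V.
KCL at each unknown node (sum of currents leaving = 0; resistances in Ω):
  Node 1: (V_1 - 9)/2200 + (V_1 - V_2)/91000 + (V_1 - V_4)/390 = 0
  Node 2: (V_2 - V_1)/91000 + (V_2 - 0)/7.5 + (V_2 - V_4)/10 = 0
  Node 4: (V_4 - V_1)/390 + (V_4 - V_2)/10 + (V_4 - 0)/2700 = 0
Collecting terms (coefficients in siemens):
  0.00303·V_1 - 0.00001099·V_2 - 0.002564·V_4 = 0.004091
  0.2333·V_2 - 0.00001099·V_1 - 0.1·V_4 = 0
  0.1029·V_4 - 0.002564·V_1 - 0.1·V_2 = 0
Solving these 3 simultaneous equations (Gaussian elimination) gives:
  V_1 = 1.401 V, V_2 = 0.02574 V, V_4 = 0.05991 V
I_R1 = (V_0 - V_1)/R1 = (9 - 1.401)/2200 = 0.003454 A
|I_R1| = 0.003454 A

Final answer: |I_R1| = 0.003454 A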